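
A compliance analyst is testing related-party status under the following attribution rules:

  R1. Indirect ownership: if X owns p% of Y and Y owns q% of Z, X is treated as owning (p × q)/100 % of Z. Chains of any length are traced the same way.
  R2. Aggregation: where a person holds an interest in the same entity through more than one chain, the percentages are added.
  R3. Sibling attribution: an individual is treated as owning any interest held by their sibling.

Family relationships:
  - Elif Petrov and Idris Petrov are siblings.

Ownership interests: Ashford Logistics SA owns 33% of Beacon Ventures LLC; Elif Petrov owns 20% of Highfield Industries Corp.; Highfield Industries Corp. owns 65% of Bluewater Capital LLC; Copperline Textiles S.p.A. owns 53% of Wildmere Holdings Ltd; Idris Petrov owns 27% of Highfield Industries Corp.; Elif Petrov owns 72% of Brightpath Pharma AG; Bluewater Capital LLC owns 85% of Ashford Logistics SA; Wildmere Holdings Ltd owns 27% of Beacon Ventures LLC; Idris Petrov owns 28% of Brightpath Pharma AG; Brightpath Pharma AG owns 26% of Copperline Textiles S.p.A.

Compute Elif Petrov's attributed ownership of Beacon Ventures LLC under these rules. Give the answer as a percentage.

12.289875%

By sibling attribution (R3), Elif Petrov is treated as also owning Idris Petrov's interest in Highfield Industries Corp, giving 20% + 27% = 47%.
By sibling attribution (R3), Elif Petrov is treated as also owning Idris Petrov's interest in Brightpath Pharma AG, giving 72% + 28% = 100%.
Chain via Highfield Industries Corp. → Bluewater Capital LLC → Ashford Logistics SA (R1): 47% × 65% × 85% × 33% = 8.569275% of Beacon Ventures LLC.
Chain via Brightpath Pharma AG → Copperline Textiles S.p.A. → Wildmere Holdings Ltd (R1): 100% × 26% × 53% × 27% = 3.7206% of Beacon Ventures LLC.
Aggregating (R2): 8.569275% + 3.7206% = 12.289875%.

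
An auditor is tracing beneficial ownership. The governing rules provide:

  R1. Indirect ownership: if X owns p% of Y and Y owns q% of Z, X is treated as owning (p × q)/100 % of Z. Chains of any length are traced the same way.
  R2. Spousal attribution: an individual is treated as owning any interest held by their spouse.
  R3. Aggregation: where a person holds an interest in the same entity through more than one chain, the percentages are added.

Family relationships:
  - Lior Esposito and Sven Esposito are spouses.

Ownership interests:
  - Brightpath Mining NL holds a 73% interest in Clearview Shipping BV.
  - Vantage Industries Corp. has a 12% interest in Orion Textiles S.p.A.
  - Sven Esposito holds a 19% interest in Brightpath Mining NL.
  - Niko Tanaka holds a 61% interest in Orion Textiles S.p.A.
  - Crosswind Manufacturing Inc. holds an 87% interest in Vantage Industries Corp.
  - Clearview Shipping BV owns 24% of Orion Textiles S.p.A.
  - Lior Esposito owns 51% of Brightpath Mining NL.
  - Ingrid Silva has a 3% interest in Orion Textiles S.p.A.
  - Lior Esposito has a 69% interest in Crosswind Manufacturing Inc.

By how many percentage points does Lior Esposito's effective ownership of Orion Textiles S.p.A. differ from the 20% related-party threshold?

By spousal attribution (R2), Lior Esposito is treated as also owning Sven Esposito's interest in Brightpath Mining NL, giving 51% + 19% = 70%.
Chain via Brightpath Mining NL → Clearview Shipping BV (R1): 70% × 73% × 24% = 12.264% of Orion Textiles S.p.A.
Chain via Crosswind Manufacturing Inc. → Vantage Industries Corp. (R1): 69% × 87% × 12% = 7.2036% of Orion Textiles S.p.A.
Aggregating (R3): 12.264% + 7.2036% = 19.4676%.
19.4676% falls short of the 20% threshold by 0.5324 percentage points.

0.5324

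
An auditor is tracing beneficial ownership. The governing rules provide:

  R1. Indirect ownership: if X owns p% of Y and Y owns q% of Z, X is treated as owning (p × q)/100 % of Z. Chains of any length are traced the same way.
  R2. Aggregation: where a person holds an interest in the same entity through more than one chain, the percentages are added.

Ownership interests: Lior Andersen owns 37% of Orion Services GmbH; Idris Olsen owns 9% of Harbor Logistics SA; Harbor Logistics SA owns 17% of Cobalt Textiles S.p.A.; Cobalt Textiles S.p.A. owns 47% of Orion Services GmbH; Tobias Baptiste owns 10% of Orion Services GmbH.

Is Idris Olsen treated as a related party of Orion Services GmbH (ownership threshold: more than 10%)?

Chain via Harbor Logistics SA → Cobalt Textiles S.p.A. (R1): 9% × 17% × 47% = 0.7191% of Orion Services GmbH.
0.7191% does not exceed the 10% threshold, so Idris is not a related party to Orion Services GmbH.

No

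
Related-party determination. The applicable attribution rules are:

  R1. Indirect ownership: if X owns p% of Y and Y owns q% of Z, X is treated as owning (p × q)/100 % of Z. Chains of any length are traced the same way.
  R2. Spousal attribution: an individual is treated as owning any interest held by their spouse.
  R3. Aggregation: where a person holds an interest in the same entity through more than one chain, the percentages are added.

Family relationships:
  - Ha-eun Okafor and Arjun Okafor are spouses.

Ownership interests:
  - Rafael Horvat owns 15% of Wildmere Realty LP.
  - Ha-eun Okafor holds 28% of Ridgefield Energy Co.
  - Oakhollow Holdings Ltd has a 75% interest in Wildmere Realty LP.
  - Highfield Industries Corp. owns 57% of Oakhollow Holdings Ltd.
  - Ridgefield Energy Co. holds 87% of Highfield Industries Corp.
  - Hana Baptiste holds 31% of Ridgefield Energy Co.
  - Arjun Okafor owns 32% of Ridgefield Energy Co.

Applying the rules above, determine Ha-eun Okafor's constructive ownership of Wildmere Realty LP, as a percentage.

By spousal attribution (R2), Ha-eun Okafor is treated as also owning Arjun Okafor's interest in Ridgefield Energy Co, giving 28% + 32% = 60%.
Chain via Ridgefield Energy Co. → Highfield Industries Corp. → Oakhollow Holdings Ltd (R1): 60% × 87% × 57% × 75% = 22.3155% of Wildmere Realty LP.

22.3155%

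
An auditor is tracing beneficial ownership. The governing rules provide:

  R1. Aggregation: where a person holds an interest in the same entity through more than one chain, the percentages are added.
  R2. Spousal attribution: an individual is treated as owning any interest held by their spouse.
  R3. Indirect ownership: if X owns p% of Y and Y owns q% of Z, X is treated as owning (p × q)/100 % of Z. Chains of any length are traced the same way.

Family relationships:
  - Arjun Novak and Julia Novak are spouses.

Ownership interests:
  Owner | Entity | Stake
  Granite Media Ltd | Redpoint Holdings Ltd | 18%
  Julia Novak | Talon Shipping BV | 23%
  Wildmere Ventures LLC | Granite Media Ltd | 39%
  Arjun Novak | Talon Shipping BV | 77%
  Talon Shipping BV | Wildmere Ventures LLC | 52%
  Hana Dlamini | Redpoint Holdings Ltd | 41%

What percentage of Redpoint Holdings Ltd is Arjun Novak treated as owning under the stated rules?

3.6504%

By spousal attribution (R2), Arjun Novak is treated as also owning Julia Novak's interest in Talon Shipping BV, giving 77% + 23% = 100%.
Chain via Talon Shipping BV → Wildmere Ventures LLC → Granite Media Ltd (R3): 100% × 52% × 39% × 18% = 3.6504% of Redpoint Holdings Ltd.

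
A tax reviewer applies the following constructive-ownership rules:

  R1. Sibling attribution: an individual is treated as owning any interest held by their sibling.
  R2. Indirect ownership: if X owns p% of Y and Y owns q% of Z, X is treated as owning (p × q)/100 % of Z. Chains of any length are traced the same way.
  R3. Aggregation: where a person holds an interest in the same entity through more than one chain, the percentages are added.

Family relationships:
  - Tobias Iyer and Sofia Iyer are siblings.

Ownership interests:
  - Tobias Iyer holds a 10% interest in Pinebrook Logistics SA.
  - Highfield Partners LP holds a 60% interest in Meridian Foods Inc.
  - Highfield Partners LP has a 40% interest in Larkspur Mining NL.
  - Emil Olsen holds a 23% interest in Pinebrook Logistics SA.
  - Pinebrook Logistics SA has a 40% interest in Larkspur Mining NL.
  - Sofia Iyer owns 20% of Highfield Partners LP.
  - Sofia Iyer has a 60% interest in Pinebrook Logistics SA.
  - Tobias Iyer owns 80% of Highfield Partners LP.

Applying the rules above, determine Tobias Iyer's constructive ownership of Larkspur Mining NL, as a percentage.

By sibling attribution (R1), Tobias Iyer is treated as also owning Sofia Iyer's interest in Pinebrook Logistics SA, giving 10% + 60% = 70%.
By sibling attribution (R1), Tobias Iyer is treated as also owning Sofia Iyer's interest in Highfield Partners LP, giving 80% + 20% = 100%.
Chain via Pinebrook Logistics SA (R2): 70% × 40% = 28% of Larkspur Mining NL.
Chain via Highfield Partners LP (R2): 100% × 40% = 40% of Larkspur Mining NL.
Aggregating (R3): 28% + 40% = 68%.

68%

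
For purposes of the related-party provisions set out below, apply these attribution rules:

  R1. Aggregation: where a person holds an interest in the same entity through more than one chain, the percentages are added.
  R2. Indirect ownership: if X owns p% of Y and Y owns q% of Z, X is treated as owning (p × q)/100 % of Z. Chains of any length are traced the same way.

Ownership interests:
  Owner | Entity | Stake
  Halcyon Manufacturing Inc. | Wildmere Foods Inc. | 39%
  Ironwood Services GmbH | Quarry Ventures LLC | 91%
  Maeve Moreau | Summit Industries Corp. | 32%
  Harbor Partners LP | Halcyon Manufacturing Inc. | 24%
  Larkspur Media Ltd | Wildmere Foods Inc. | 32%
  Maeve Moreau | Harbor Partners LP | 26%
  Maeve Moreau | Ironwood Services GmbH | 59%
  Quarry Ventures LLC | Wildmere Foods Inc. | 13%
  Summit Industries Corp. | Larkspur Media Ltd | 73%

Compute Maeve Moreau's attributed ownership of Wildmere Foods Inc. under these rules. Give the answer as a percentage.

Chain via Harbor Partners LP → Halcyon Manufacturing Inc. (R2): 26% × 24% × 39% = 2.4336% of Wildmere Foods Inc.
Chain via Summit Industries Corp. → Larkspur Media Ltd (R2): 32% × 73% × 32% = 7.4752% of Wildmere Foods Inc.
Chain via Ironwood Services GmbH → Quarry Ventures LLC (R2): 59% × 91% × 13% = 6.9797% of Wildmere Foods Inc.
Aggregating (R1): 2.4336% + 7.4752% + 6.9797% = 16.8885%.

16.8885%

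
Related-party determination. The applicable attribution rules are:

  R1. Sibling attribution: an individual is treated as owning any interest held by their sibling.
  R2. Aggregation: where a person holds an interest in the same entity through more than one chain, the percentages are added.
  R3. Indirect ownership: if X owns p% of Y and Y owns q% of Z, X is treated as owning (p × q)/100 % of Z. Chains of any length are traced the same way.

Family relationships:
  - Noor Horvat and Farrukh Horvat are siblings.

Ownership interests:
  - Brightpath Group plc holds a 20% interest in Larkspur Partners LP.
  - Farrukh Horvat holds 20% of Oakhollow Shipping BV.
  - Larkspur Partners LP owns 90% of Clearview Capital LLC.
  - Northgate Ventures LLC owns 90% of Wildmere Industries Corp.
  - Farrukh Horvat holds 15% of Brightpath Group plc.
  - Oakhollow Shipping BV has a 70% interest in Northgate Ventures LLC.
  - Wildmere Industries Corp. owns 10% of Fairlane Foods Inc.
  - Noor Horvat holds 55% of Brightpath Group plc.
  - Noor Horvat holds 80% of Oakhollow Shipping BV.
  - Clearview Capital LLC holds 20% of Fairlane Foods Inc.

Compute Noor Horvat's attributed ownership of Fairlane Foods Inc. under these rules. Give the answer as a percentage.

By sibling attribution (R1), Noor Horvat is treated as also owning Farrukh Horvat's interest in Oakhollow Shipping BV, giving 80% + 20% = 100%.
By sibling attribution (R1), Noor Horvat is treated as also owning Farrukh Horvat's interest in Brightpath Group plc, giving 55% + 15% = 70%.
Chain via Oakhollow Shipping BV → Northgate Ventures LLC → Wildmere Industries Corp. (R3): 100% × 70% × 90% × 10% = 6.3% of Fairlane Foods Inc.
Chain via Brightpath Group plc → Larkspur Partners LP → Clearview Capital LLC (R3): 70% × 20% × 90% × 20% = 2.52% of Fairlane Foods Inc.
Aggregating (R2): 6.3% + 2.52% = 8.82%.

8.82%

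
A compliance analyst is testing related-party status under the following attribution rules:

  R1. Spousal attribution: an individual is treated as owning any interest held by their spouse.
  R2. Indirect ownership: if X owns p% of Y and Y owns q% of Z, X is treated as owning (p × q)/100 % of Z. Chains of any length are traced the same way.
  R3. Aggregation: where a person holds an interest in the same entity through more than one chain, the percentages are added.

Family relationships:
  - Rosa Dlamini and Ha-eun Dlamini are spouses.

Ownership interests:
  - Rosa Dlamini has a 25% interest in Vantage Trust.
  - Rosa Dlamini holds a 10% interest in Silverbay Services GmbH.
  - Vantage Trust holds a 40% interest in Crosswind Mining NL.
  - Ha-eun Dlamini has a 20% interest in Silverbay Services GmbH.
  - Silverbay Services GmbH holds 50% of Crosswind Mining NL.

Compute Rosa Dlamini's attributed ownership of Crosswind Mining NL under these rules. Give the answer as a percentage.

By spousal attribution (R1), Rosa Dlamini is treated as also owning Ha-eun Dlamini's interest in Silverbay Services GmbH, giving 10% + 20% = 30%.
Chain via Silverbay Services GmbH (R2): 30% × 50% = 15% of Crosswind Mining NL.
Chain via Vantage Trust (R2): 25% × 40% = 10% of Crosswind Mining NL.
Aggregating (R3): 15% + 10% = 25%.

25%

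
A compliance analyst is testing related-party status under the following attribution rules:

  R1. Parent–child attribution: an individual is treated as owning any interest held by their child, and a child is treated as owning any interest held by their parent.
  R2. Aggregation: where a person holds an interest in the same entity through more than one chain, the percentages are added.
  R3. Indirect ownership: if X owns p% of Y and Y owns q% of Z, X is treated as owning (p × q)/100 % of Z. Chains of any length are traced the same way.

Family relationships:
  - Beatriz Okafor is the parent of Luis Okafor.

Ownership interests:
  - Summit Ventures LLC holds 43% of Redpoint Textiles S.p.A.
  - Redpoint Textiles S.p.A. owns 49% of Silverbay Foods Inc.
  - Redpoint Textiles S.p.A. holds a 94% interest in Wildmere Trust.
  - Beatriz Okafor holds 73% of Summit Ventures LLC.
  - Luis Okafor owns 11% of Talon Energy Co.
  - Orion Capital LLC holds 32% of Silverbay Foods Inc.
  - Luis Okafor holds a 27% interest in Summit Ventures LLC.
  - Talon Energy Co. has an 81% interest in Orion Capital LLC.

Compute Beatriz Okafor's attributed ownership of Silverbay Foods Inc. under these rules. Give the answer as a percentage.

By parent–child attribution (R1), Beatriz Okafor is treated as also owning Luis Okafor's interest in Summit Ventures LLC, giving 73% + 27% = 100%.
By parent–child attribution (R1), Beatriz Okafor is treated as owning Luis Okafor's 11% interest in Talon Energy Co.
Chain via Summit Ventures LLC → Redpoint Textiles S.p.A. (R3): 100% × 43% × 49% = 21.07% of Silverbay Foods Inc.
Chain via Talon Energy Co. → Orion Capital LLC (R3): 11% × 81% × 32% = 2.8512% of Silverbay Foods Inc.
Aggregating (R2): 21.07% + 2.8512% = 23.9212%.

23.9212%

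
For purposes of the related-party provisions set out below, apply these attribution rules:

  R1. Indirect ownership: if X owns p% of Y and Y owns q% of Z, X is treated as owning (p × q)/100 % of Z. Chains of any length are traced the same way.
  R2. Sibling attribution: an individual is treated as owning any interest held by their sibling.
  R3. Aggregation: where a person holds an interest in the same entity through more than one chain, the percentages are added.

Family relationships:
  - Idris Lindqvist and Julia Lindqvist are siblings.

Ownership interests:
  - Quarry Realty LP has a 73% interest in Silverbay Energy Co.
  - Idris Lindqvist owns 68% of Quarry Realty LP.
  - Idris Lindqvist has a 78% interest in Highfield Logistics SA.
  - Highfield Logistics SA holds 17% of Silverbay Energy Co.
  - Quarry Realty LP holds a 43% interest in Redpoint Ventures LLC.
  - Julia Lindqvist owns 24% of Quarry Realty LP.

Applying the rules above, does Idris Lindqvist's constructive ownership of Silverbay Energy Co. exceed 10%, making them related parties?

Yes

By sibling attribution (R2), Idris Lindqvist is treated as also owning Julia Lindqvist's interest in Quarry Realty LP, giving 68% + 24% = 92%.
Chain via Quarry Realty LP (R1): 92% × 73% = 67.16% of Silverbay Energy Co.
Chain via Highfield Logistics SA (R1): 78% × 17% = 13.26% of Silverbay Energy Co.
Aggregating (R3): 67.16% + 13.26% = 80.42%.
80.42% exceeds the 10% threshold, so Idris is a related party to Silverbay Energy Co.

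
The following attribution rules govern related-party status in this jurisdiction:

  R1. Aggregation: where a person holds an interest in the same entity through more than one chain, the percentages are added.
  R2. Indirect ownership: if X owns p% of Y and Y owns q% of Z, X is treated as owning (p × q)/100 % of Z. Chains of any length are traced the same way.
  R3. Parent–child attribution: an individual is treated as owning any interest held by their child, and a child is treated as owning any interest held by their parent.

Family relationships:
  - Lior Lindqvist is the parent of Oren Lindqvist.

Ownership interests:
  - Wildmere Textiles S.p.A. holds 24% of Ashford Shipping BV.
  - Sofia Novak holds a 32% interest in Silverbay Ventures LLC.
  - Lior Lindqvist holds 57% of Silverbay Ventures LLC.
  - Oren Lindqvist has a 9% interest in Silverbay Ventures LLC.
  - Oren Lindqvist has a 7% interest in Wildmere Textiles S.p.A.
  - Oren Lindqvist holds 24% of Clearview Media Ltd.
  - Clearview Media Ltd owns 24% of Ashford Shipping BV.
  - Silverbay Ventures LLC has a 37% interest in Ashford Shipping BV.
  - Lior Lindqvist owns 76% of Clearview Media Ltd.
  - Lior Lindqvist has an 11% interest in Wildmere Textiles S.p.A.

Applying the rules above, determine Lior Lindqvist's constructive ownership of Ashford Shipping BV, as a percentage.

By parent–child attribution (R3), Lior Lindqvist is treated as also owning Oren Lindqvist's interest in Clearview Media Ltd, giving 76% + 24% = 100%.
By parent–child attribution (R3), Lior Lindqvist is treated as also owning Oren Lindqvist's interest in Silverbay Ventures LLC, giving 57% + 9% = 66%.
By parent–child attribution (R3), Lior Lindqvist is treated as also owning Oren Lindqvist's interest in Wildmere Textiles S.p.A, giving 11% + 7% = 18%.
Chain via Clearview Media Ltd (R2): 100% × 24% = 24% of Ashford Shipping BV.
Chain via Silverbay Ventures LLC (R2): 66% × 37% = 24.42% of Ashford Shipping BV.
Chain via Wildmere Textiles S.p.A. (R2): 18% × 24% = 4.32% of Ashford Shipping BV.
Aggregating (R1): 24% + 24.42% + 4.32% = 52.74%.

52.74%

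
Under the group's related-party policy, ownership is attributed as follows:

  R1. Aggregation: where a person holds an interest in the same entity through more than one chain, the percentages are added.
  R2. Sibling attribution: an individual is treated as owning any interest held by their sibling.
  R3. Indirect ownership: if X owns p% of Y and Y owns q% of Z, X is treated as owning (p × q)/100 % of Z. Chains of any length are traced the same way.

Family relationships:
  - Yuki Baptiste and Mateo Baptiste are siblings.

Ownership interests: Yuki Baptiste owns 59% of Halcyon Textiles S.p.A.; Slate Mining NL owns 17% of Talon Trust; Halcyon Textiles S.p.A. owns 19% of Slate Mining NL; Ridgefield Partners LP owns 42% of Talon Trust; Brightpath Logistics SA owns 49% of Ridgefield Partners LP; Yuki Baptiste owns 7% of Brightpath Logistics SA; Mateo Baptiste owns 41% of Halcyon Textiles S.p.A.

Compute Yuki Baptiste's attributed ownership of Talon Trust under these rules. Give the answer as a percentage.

4.6706%

By sibling attribution (R2), Yuki Baptiste is treated as also owning Mateo Baptiste's interest in Halcyon Textiles S.p.A, giving 59% + 41% = 100%.
Chain via Halcyon Textiles S.p.A. → Slate Mining NL (R3): 100% × 19% × 17% = 3.23% of Talon Trust.
Chain via Brightpath Logistics SA → Ridgefield Partners LP (R3): 7% × 49% × 42% = 1.4406% of Talon Trust.
Aggregating (R1): 3.23% + 1.4406% = 4.6706%.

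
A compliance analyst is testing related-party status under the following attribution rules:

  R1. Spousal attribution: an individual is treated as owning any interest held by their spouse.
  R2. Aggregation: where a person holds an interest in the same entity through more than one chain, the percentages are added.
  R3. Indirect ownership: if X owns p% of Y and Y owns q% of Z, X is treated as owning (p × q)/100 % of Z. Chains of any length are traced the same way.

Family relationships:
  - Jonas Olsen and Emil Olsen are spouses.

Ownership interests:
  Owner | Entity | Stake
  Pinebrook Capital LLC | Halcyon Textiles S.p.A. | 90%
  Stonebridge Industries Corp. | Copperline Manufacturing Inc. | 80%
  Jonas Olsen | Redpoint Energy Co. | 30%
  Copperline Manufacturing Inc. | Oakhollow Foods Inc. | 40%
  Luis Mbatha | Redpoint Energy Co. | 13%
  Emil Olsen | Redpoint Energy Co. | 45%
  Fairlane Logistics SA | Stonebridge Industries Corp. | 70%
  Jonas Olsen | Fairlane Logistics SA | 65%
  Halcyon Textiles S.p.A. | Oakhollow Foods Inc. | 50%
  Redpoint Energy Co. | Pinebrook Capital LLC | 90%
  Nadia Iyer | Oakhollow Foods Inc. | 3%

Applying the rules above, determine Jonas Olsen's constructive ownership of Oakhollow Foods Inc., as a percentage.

44.935%

By spousal attribution (R1), Jonas Olsen is treated as also owning Emil Olsen's interest in Redpoint Energy Co, giving 30% + 45% = 75%.
Chain via Fairlane Logistics SA → Stonebridge Industries Corp. → Copperline Manufacturing Inc. (R3): 65% × 70% × 80% × 40% = 14.56% of Oakhollow Foods Inc.
Chain via Redpoint Energy Co. → Pinebrook Capital LLC → Halcyon Textiles S.p.A. (R3): 75% × 90% × 90% × 50% = 30.375% of Oakhollow Foods Inc.
Aggregating (R2): 14.56% + 30.375% = 44.935%.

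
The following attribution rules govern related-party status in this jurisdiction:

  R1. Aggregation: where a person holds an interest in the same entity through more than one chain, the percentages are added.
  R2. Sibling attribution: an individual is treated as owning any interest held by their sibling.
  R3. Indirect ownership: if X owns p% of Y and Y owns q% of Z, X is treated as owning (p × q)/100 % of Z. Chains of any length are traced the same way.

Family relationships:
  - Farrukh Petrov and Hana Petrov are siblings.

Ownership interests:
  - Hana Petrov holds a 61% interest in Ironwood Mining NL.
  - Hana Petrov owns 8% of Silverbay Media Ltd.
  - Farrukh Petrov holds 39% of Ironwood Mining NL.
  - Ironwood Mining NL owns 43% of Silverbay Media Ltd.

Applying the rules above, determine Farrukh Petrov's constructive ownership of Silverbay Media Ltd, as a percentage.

51%

By sibling attribution (R2), Farrukh Petrov is treated as also owning Hana Petrov's interest in Ironwood Mining NL, giving 39% + 61% = 100%.
By sibling attribution (R2), Farrukh Petrov is treated as owning Hana Petrov's 8% interest in Silverbay Media Ltd.
Chain via Ironwood Mining NL (R3): 100% × 43% = 43% of Silverbay Media Ltd.
Direct interest in Silverbay Media Ltd: 8%.
Aggregating (R1): 43% + 8% = 51%.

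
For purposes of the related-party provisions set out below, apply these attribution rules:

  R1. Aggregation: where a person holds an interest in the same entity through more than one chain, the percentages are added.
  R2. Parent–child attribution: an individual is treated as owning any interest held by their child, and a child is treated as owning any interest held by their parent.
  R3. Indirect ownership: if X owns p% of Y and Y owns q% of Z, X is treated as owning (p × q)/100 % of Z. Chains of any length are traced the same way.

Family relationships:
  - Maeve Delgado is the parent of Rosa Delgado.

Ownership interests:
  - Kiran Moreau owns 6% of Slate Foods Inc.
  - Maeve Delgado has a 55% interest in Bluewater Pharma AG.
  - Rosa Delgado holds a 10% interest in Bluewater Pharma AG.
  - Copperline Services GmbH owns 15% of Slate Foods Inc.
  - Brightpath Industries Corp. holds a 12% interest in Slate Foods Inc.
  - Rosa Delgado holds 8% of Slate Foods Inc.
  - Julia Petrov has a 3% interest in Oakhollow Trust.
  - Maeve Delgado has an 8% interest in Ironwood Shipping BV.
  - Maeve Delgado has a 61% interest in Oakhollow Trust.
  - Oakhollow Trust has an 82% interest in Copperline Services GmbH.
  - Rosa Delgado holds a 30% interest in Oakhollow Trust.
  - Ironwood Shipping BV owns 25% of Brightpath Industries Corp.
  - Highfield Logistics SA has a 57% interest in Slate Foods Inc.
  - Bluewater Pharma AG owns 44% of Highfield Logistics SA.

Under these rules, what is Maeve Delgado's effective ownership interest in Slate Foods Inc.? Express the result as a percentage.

35.735%

By parent–child attribution (R2), Maeve Delgado is treated as also owning Rosa Delgado's interest in Oakhollow Trust, giving 61% + 30% = 91%.
By parent–child attribution (R2), Maeve Delgado is treated as also owning Rosa Delgado's interest in Bluewater Pharma AG, giving 55% + 10% = 65%.
By parent–child attribution (R2), Maeve Delgado is treated as owning Rosa Delgado's 8% interest in Slate Foods Inc.
Chain via Ironwood Shipping BV → Brightpath Industries Corp. (R3): 8% × 25% × 12% = 0.24% of Slate Foods Inc.
Chain via Oakhollow Trust → Copperline Services GmbH (R3): 91% × 82% × 15% = 11.193% of Slate Foods Inc.
Chain via Bluewater Pharma AG → Highfield Logistics SA (R3): 65% × 44% × 57% = 16.302% of Slate Foods Inc.
Direct interest in Slate Foods Inc: 8%.
Aggregating (R1): 0.24% + 11.193% + 16.302% + 8% = 35.735%.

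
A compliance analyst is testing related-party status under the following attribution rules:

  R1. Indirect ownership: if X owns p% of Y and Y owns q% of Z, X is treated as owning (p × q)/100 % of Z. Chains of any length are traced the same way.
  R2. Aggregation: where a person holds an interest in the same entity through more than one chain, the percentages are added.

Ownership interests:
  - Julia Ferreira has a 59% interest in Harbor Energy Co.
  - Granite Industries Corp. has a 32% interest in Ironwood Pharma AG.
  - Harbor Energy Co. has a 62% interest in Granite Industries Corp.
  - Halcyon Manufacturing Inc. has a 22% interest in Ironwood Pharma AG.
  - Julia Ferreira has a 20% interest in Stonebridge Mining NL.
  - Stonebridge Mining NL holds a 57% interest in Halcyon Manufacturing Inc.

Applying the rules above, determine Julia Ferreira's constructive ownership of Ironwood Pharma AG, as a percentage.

Chain via Harbor Energy Co. → Granite Industries Corp. (R1): 59% × 62% × 32% = 11.7056% of Ironwood Pharma AG.
Chain via Stonebridge Mining NL → Halcyon Manufacturing Inc. (R1): 20% × 57% × 22% = 2.508% of Ironwood Pharma AG.
Aggregating (R2): 11.7056% + 2.508% = 14.2136%.

14.2136%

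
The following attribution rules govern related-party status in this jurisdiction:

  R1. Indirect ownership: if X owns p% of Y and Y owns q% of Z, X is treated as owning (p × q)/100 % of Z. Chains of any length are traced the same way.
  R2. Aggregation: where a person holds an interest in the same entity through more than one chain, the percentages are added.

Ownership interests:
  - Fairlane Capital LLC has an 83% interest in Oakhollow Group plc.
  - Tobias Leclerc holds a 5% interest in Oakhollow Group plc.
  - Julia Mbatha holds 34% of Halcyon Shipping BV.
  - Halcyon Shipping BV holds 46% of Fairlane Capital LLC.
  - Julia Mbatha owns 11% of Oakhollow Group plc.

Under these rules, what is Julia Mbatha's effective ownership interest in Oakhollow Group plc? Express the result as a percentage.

Chain via Halcyon Shipping BV → Fairlane Capital LLC (R1): 34% × 46% × 83% = 12.9812% of Oakhollow Group plc.
Direct interest in Oakhollow Group plc: 11%.
Aggregating (R2): 12.9812% + 11% = 23.9812%.

23.9812%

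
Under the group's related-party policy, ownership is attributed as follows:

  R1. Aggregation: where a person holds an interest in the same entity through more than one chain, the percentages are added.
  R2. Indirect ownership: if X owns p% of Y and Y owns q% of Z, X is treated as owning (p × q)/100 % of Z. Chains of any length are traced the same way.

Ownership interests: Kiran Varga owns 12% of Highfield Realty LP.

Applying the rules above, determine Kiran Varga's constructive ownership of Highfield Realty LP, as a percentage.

12%

Direct interest in Highfield Realty LP: 12%.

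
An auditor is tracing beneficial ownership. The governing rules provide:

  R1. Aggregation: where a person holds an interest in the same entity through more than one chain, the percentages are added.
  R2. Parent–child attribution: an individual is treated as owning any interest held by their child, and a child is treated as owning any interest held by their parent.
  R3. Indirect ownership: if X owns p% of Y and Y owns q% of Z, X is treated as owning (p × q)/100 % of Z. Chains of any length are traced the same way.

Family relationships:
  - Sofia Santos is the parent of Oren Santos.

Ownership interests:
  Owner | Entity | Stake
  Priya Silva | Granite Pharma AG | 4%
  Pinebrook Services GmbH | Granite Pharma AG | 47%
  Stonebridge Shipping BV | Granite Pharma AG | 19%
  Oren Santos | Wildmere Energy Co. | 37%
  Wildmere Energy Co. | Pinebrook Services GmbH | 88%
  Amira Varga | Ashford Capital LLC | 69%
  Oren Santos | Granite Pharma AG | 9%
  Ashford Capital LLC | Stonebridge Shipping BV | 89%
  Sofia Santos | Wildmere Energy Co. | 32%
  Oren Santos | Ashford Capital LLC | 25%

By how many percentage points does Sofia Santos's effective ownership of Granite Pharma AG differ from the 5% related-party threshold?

36.7659

By parent–child attribution (R2), Sofia Santos is treated as also owning Oren Santos's interest in Wildmere Energy Co, giving 32% + 37% = 69%.
By parent–child attribution (R2), Sofia Santos is treated as owning Oren Santos's 25% interest in Ashford Capital LLC.
By parent–child attribution (R2), Sofia Santos is treated as owning Oren Santos's 9% interest in Granite Pharma AG.
Chain via Wildmere Energy Co. → Pinebrook Services GmbH (R3): 69% × 88% × 47% = 28.5384% of Granite Pharma AG.
Chain via Ashford Capital LLC → Stonebridge Shipping BV (R3): 25% × 89% × 19% = 4.2275% of Granite Pharma AG.
Direct interest in Granite Pharma AG: 9%.
Aggregating (R1): 28.5384% + 4.2275% + 9% = 41.7659%.
41.7659% exceeds the 5% threshold by 36.7659 percentage points.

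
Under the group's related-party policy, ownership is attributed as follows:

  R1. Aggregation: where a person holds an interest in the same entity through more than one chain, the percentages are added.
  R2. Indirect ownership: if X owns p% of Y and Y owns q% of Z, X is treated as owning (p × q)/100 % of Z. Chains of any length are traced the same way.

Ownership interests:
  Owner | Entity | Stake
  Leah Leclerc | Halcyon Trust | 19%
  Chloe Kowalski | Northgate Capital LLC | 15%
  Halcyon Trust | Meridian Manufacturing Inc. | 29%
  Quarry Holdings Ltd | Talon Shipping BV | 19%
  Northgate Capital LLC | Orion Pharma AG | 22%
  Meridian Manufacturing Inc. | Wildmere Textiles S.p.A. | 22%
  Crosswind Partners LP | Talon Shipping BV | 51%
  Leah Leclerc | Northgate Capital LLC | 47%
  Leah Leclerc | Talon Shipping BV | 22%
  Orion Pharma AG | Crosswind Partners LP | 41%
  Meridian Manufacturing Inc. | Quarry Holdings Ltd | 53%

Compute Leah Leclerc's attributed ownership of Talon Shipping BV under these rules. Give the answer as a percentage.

Chain via Halcyon Trust → Meridian Manufacturing Inc. → Quarry Holdings Ltd (R2): 19% × 29% × 53% × 19% = 0.554857% of Talon Shipping BV.
Chain via Northgate Capital LLC → Orion Pharma AG → Crosswind Partners LP (R2): 47% × 22% × 41% × 51% = 2.162094% of Talon Shipping BV.
Direct interest in Talon Shipping BV: 22%.
Aggregating (R1): 0.554857% + 2.162094% + 22% = 24.716951%.

24.716951%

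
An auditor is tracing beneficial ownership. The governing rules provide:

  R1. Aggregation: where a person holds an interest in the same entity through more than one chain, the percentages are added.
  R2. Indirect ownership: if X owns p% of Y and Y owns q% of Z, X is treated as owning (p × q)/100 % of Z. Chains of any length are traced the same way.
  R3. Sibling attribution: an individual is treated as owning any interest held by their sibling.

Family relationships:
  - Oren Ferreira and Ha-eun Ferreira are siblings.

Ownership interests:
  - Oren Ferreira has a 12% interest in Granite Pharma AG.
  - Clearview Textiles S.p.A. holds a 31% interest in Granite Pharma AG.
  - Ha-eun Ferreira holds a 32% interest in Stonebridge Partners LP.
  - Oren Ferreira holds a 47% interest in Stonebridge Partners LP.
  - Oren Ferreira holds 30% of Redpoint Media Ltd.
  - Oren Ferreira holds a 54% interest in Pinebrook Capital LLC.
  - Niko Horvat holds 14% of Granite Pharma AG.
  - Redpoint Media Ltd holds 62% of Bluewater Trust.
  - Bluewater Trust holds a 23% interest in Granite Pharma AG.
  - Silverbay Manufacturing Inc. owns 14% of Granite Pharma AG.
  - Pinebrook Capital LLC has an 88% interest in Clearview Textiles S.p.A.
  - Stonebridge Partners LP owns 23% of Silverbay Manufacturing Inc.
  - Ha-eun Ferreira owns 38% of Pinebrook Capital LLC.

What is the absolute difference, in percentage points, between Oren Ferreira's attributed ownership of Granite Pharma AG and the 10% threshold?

33.9194

By sibling attribution (R3), Oren Ferreira is treated as also owning Ha-eun Ferreira's interest in Pinebrook Capital LLC, giving 54% + 38% = 92%.
By sibling attribution (R3), Oren Ferreira is treated as also owning Ha-eun Ferreira's interest in Stonebridge Partners LP, giving 47% + 32% = 79%.
Chain via Redpoint Media Ltd → Bluewater Trust (R2): 30% × 62% × 23% = 4.278% of Granite Pharma AG.
Chain via Pinebrook Capital LLC → Clearview Textiles S.p.A. (R2): 92% × 88% × 31% = 25.0976% of Granite Pharma AG.
Chain via Stonebridge Partners LP → Silverbay Manufacturing Inc. (R2): 79% × 23% × 14% = 2.5438% of Granite Pharma AG.
Direct interest in Granite Pharma AG: 12%.
Aggregating (R1): 4.278% + 25.0976% + 2.5438% + 12% = 43.9194%.
43.9194% exceeds the 10% threshold by 33.9194 percentage points.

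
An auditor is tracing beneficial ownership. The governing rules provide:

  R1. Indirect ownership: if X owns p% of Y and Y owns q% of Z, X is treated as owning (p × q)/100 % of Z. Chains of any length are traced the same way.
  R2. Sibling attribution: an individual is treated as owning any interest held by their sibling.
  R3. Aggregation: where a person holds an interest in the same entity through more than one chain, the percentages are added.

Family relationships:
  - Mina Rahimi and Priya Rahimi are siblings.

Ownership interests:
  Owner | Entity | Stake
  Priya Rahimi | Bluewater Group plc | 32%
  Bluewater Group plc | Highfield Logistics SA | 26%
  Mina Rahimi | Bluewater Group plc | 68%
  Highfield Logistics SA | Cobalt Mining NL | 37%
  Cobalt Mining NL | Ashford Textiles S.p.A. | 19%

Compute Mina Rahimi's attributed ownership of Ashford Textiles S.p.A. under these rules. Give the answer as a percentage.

By sibling attribution (R2), Mina Rahimi is treated as also owning Priya Rahimi's interest in Bluewater Group plc, giving 68% + 32% = 100%.
Chain via Bluewater Group plc → Highfield Logistics SA → Cobalt Mining NL (R1): 100% × 26% × 37% × 19% = 1.8278% of Ashford Textiles S.p.A.

1.8278%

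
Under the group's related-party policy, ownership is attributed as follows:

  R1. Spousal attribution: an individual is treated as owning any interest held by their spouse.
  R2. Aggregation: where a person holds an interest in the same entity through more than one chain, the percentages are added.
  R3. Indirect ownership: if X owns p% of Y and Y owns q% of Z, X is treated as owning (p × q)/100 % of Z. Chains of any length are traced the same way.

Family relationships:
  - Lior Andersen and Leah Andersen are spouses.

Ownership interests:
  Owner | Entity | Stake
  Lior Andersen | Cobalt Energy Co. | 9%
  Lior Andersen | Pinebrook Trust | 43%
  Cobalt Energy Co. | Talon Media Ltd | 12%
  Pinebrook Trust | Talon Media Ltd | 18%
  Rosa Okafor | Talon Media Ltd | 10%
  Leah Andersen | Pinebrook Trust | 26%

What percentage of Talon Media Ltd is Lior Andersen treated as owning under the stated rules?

By spousal attribution (R1), Lior Andersen is treated as also owning Leah Andersen's interest in Pinebrook Trust, giving 43% + 26% = 69%.
Chain via Cobalt Energy Co. (R3): 9% × 12% = 1.08% of Talon Media Ltd.
Chain via Pinebrook Trust (R3): 69% × 18% = 12.42% of Talon Media Ltd.
Aggregating (R2): 1.08% + 12.42% = 13.5%.

13.5%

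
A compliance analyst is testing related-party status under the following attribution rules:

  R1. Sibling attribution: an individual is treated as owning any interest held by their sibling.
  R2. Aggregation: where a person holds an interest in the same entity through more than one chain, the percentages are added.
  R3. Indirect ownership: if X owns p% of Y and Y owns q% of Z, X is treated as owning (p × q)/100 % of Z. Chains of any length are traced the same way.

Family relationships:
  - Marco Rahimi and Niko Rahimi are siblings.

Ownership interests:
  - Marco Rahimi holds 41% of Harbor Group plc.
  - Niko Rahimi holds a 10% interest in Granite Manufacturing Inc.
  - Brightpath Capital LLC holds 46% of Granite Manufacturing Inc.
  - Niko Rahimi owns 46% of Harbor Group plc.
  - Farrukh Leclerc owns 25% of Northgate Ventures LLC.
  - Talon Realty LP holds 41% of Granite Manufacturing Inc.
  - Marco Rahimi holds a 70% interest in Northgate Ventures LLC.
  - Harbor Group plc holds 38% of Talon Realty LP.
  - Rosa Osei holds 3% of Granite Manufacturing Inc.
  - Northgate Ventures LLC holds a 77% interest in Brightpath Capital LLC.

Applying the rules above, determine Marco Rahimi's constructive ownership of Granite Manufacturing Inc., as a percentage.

48.3486%

By sibling attribution (R1), Marco Rahimi is treated as also owning Niko Rahimi's interest in Harbor Group plc, giving 41% + 46% = 87%.
By sibling attribution (R1), Marco Rahimi is treated as owning Niko Rahimi's 10% interest in Granite Manufacturing Inc.
Chain via Northgate Ventures LLC → Brightpath Capital LLC (R3): 70% × 77% × 46% = 24.794% of Granite Manufacturing Inc.
Chain via Harbor Group plc → Talon Realty LP (R3): 87% × 38% × 41% = 13.5546% of Granite Manufacturing Inc.
Direct interest in Granite Manufacturing Inc: 10%.
Aggregating (R2): 24.794% + 13.5546% + 10% = 48.3486%.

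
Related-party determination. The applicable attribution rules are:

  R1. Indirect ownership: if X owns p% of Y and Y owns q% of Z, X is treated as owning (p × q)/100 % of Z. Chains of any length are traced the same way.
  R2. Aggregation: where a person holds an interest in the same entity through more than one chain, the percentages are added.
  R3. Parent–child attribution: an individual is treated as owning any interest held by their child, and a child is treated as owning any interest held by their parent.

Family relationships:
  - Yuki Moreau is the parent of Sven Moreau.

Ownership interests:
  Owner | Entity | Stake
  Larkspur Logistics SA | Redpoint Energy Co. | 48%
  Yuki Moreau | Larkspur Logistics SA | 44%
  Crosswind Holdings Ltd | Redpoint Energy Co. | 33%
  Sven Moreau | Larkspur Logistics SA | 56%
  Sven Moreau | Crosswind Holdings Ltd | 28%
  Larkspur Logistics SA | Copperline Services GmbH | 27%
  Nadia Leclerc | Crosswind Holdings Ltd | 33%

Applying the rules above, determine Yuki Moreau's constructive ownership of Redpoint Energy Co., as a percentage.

57.24%

By parent–child attribution (R3), Yuki Moreau is treated as also owning Sven Moreau's interest in Larkspur Logistics SA, giving 44% + 56% = 100%.
By parent–child attribution (R3), Yuki Moreau is treated as owning Sven Moreau's 28% interest in Crosswind Holdings Ltd.
Chain via Larkspur Logistics SA (R1): 100% × 48% = 48% of Redpoint Energy Co.
Chain via Crosswind Holdings Ltd (R1): 28% × 33% = 9.24% of Redpoint Energy Co.
Aggregating (R2): 48% + 9.24% = 57.24%.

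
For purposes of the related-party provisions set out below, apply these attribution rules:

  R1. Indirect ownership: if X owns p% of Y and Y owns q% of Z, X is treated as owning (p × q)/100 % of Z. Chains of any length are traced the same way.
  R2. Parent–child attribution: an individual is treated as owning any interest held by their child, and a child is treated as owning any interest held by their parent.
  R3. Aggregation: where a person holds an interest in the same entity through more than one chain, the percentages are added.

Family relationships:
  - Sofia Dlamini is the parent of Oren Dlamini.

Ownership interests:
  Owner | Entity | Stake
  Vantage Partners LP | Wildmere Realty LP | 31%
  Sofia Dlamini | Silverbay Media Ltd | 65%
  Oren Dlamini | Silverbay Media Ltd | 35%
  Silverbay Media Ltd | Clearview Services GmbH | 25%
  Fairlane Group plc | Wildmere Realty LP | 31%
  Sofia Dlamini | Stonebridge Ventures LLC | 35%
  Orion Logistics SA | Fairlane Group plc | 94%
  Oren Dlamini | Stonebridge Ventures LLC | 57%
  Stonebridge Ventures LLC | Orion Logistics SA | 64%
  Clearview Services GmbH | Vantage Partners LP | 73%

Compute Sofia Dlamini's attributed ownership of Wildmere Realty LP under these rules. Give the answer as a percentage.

22.815132%

By parent–child attribution (R2), Sofia Dlamini is treated as also owning Oren Dlamini's interest in Silverbay Media Ltd, giving 65% + 35% = 100%.
By parent–child attribution (R2), Sofia Dlamini is treated as also owning Oren Dlamini's interest in Stonebridge Ventures LLC, giving 35% + 57% = 92%.
Chain via Silverbay Media Ltd → Clearview Services GmbH → Vantage Partners LP (R1): 100% × 25% × 73% × 31% = 5.6575% of Wildmere Realty LP.
Chain via Stonebridge Ventures LLC → Orion Logistics SA → Fairlane Group plc (R1): 92% × 64% × 94% × 31% = 17.157632% of Wildmere Realty LP.
Aggregating (R3): 5.6575% + 17.157632% = 22.815132%.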